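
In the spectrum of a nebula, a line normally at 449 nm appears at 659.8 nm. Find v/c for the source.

λ'/λ₀ = 1.4695 > 1 (redshift), so the source is receding.
λ'/λ₀ = √((1 + β)/(1 − β)) for a receding source ⇒ β = (r² − 1)/(r² + 1) with r = λ'/λ₀.
β = (2.1594 − 1)/(2.1594 + 1) ≈ 0.367.

0.367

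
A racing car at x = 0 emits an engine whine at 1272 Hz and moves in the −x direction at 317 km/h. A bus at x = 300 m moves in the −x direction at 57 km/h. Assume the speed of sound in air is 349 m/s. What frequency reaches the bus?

317 km/h = 88.06 m/s; 57 km/h = 15.83 m/s.
The observer lies on the +x side, so the source is heading away from the observer and the observer is heading toward the source.
With source receding and observer approaching, f' = f · (v + v_o)/(v + v_s).
f' = 1272 × (349 + 15.83)/(349 + 88.06) = 1272 × 364.83/437.06 ≈ 1062 Hz.

1062 Hz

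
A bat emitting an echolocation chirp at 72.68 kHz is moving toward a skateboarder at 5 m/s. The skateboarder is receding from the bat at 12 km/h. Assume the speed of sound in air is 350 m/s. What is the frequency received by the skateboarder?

73.0 kHz

12 km/h = 3.333 m/s.
General Doppler shift: f' = f · (v − v_o)/(v − v_s).
f' = 72.68 × (350 − 3.333)/(350 − 5) = 72.68 × 346.67/345 ≈ 73.0 kHz.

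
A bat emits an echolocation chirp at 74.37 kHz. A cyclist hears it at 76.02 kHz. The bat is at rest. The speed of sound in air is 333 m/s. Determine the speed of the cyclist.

f' > f, so the cyclist is approaching.
f' = f · (v + v_o)/v ⇒ v_o = v · |f'/f − 1|.
v_o = 333 × |76.02/74.37 − 1| = 333 × 0.02219 ≈ 7.4 m/s.

7.4 m/s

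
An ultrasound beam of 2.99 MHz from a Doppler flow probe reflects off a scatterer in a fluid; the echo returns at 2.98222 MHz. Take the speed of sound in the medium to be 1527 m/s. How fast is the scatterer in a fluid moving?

Double Doppler shift off a moving reflector: f₂ = f₀ · (v + u)/(v − u) (u > 0 toward emitter).
Rearranging, u = v · (f₂ − f₀)/(f₂ + f₀) = 1527 × -0.00778/5.97222 ≈ -1.99 m/s.
So the scatterer in a fluid is moving at 1.99 m/s away from the emitter.

1.99 m/s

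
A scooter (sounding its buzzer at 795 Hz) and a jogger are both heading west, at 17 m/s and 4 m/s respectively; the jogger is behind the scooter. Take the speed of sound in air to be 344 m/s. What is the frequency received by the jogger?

The jogger is behind, so the scooter is moving away from it while the jogger is moving toward the scooter.
General Doppler shift: f' = f · (v + v_o)/(v + v_s).
f' = 795 × (344 + 4)/(344 + 17) = 795 × 348/361 ≈ 766 Hz.

766 Hz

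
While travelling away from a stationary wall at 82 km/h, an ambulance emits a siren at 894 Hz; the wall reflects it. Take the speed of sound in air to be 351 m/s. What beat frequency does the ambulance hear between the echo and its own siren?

82 km/h = 22.78 m/s.
The wall receives the sound from a moving source: f₁ = f₀ · v/(v + v_e) = 894 × 351/373.78 ≈ 839.5 Hz.
On the return leg the ambulance is a moving observer: f₂ = f₁ · (v − v_e)/v = 839.5 × 328.22/351 ≈ 785.0 Hz.
Equivalently f₂ = f₀ · (v − v_e)/(v + v_e).
Beat against the emitted tone: |f₂ − f₀| = 2v_e·f₀/(v + v_e) = 2 × 22.78 × 894/373.78 ≈ 109 Hz.

109 Hz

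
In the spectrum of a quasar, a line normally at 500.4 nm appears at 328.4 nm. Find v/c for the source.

λ'/λ₀ = 0.6563 < 1 (blueshift), so the source is approaching.
λ'/λ₀ = √((1 − β)/(1 + β)) for an approaching source ⇒ β = (1 − r²)/(1 + r²) with r = λ'/λ₀.
β = (1 − 0.4307)/(1 + 0.4307) ≈ 0.398.

0.398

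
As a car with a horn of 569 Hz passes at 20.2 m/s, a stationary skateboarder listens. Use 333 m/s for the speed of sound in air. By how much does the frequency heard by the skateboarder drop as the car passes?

Approaching: f₁ = f · v/(v − v_s) = 569 × 333/312.8 ≈ 605.7 Hz.
Receding: f₂ = f · v/(v + v_s) = 569 × 333/353.2 ≈ 536.5 Hz.
Drop: f₁ − f₂ = 2f·v·v_s/(v² − v_s²) = 2 × 569 × 333 × 20.2/(333² − 20.2²) ≈ 69.3 Hz.

69.3 Hz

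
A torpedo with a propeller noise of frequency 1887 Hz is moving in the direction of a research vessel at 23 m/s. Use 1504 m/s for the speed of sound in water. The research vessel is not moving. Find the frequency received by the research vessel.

With the source moving toward a stationary observer, f' = f · v/(v − v_s).
f' = 1887 × 1504/(1504 − 23) = 1887 × 1504/1481 ≈ 1916 Hz.

1916 Hz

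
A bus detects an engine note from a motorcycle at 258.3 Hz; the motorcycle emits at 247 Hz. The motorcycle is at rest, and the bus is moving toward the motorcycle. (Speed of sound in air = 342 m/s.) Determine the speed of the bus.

15.6 m/s

f' = f · (v + v_o)/v ⇒ v_o = v · |f'/f − 1|.
v_o = 342 × |258.3/247 − 1| = 342 × 0.04575 ≈ 15.6 m/s.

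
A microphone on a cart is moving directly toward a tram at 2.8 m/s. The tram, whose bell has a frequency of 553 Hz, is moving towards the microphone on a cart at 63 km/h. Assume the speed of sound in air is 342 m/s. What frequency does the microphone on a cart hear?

588 Hz

63 km/h = 17.5 m/s.
General Doppler shift: f' = f · (v + v_o)/(v − v_s).
f' = 553 × (342 + 2.8)/(342 − 17.5) = 553 × 344.8/324.5 ≈ 588 Hz.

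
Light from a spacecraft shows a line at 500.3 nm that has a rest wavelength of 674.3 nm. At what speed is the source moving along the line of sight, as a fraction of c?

λ'/λ₀ = 0.7420 < 1 (blueshift), so the source is approaching.
λ'/λ₀ = √((1 − β)/(1 + β)) for an approaching source ⇒ β = (1 − r²)/(1 + r²) with r = λ'/λ₀.
β = (1 − 0.5505)/(1 + 0.5505) ≈ 0.290.

0.290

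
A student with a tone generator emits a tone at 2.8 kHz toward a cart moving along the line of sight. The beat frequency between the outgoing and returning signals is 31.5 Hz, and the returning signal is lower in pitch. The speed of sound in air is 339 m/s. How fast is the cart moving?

Double Doppler shift off a moving reflector: f₂ = f₀ · (v + u)/(v − u) (u > 0 toward emitter).
Returning signal is lower, so f₂ = f₀ − Δf = 2800 − 31.5 = 2768.5 Hz.
Rearranging, u = v · (f₂ − f₀)/(f₂ + f₀) = 339 × -31.5/5568.5 ≈ -1.92 m/s.
So the cart is moving at 1.92 m/s away from the emitter.

1.92 m/s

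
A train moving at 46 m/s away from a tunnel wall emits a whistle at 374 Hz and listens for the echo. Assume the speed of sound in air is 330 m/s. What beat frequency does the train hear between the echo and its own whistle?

92 Hz

The tunnel wall receives the sound from a moving source: f₁ = f₀ · v/(v + v_e) = 374 × 330/376 ≈ 328.2 Hz.
On the return leg the train is a moving observer: f₂ = f₁ · (v − v_e)/v = 328.2 × 284/330 ≈ 282.5 Hz.
Beat against the emitted tone: |f₂ − f₀| = 2v_e·f₀/(v + v_e) = 2 × 46 × 374/376 ≈ 92 Hz.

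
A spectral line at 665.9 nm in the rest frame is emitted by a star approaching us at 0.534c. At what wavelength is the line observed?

Relativistic Doppler for wavelength: λ' = λ₀ · √((1 − β)/(1 + β)).
λ' = 665.9 × √(0.4660/1.5340) = 665.9 × 0.55116 ≈ 367.0 nm.

367.0 nm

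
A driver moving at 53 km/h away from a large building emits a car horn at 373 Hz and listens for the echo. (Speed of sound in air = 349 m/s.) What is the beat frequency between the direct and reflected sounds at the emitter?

53 km/h = 14.72 m/s.
The large building receives the sound from a moving source: f₁ = f₀ · v/(v + v_e) = 373 × 349/363.72 ≈ 357.9 Hz.
On the return leg the driver is a moving observer: f₂ = f₁ · (v − v_e)/v = 357.9 × 334.28/349 ≈ 342.8 Hz.
Equivalently f₂ = f₀ · (v − v_e)/(v + v_e).
Beat against the emitted tone: |f₂ − f₀| = 2v_e·f₀/(v + v_e) = 2 × 14.72 × 373/363.72 ≈ 30.2 Hz.

30.2 Hz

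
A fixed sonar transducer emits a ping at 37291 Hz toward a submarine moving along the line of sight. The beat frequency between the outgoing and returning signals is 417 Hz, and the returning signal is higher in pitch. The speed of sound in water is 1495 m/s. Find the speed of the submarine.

8.3 m/s

Double Doppler shift off a moving reflector: f₂ = f₀ · (v + u)/(v − u) (u > 0 toward emitter).
Returning signal is higher, so f₂ = f₀ + Δf = 37291 + 417 = 37708 Hz.
Rearranging, u = v · (f₂ − f₀)/(f₂ + f₀) = 1495 × 417/74999 ≈ 8.3 m/s.
So the submarine is moving at 8.3 m/s toward the emitter.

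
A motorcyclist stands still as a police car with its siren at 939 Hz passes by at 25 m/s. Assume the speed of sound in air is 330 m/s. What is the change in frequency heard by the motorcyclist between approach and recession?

143 Hz

Approaching: f₁ = f · v/(v − v_s) = 939 × 330/305 ≈ 1016 Hz.
Receding: f₂ = f · v/(v + v_s) = 939 × 330/355 ≈ 873 Hz.
Drop: f₁ − f₂ = 2f·v·v_s/(v² − v_s²) = 2 × 939 × 330 × 25/(330² − 25²) ≈ 143 Hz.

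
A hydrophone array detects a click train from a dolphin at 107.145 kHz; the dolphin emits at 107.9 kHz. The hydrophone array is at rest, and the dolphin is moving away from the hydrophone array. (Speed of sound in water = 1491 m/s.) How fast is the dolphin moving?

f' = f · v/(v + v_s) ⇒ v_s = v · |1 − f/f'|.
v_s = 1491 × |1 − 107.9/107.145| = 1491 × 0.007047 ≈ 10.5 m/s.

10.5 m/s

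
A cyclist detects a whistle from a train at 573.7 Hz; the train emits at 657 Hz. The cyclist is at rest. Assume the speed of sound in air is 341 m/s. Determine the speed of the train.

50 m/s

f' < f, so the train is receding.
f' = f · v/(v + v_s) ⇒ v_s = v · |1 − f/f'|.
v_s = 341 × |1 − 657/573.7| = 341 × 0.1452 ≈ 50 m/s.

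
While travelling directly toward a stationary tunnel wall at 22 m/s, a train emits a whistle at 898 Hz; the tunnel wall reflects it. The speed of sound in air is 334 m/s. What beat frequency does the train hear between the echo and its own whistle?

127 Hz

The tunnel wall receives the sound from a moving source: f₁ = f₀ · v/(v − v_e) = 898 × 334/312 ≈ 961.3 Hz.
On the return leg the train is a moving observer: f₂ = f₁ · (v + v_e)/v = 961.3 × 356/334 ≈ 1024.6 Hz.
Beat against the emitted tone: |f₂ − f₀| = 2v_e·f₀/(v − v_e) = 2 × 22 × 898/312 ≈ 127 Hz.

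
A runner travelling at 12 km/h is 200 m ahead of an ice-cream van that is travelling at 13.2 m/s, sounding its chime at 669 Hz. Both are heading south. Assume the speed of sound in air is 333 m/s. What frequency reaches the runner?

12 km/h = 3.333 m/s.
The runner is ahead, so the ice-cream van is moving toward it while the runner is moving away from the ice-cream van.
With source approaching and observer receding, f' = f · (v − v_o)/(v − v_s).
f' = 669 × (333 − 3.333)/(333 − 13.2) = 669 × 329.67/319.8 ≈ 690 Hz.

690 Hz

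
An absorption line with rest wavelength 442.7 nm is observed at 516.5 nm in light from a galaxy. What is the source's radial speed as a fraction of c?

0.153c

λ'/λ₀ = 1.1667 > 1 (redshift), so the source is receding.
λ'/λ₀ = √((1 + β)/(1 − β)) for a receding source ⇒ β = (r² − 1)/(r² + 1) with r = λ'/λ₀.
β = (1.3612 − 1)/(1.3612 + 1) ≈ 0.153.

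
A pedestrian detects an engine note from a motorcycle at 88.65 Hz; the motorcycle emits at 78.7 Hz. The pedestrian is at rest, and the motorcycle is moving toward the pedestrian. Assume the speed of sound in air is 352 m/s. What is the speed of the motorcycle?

f' = f · v/(v − v_s) ⇒ v_s = v · |1 − f/f'|.
v_s = 352 × |1 − 78.7/88.65| = 352 × 0.1122 ≈ 40 m/s.

40 m/s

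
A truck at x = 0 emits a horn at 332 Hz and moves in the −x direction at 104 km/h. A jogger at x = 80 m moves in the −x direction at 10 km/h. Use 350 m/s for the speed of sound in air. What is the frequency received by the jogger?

104 km/h = 28.89 m/s; 10 km/h = 2.778 m/s.
The observer lies on the +x side, so the source is heading away from the observer and the observer is heading toward the source.
General Doppler shift: f' = f · (v + v_o)/(v + v_s).
f' = 332 × (350 + 2.778)/(350 + 28.89) = 332 × 352.78/378.89 ≈ 309 Hz.

309 Hz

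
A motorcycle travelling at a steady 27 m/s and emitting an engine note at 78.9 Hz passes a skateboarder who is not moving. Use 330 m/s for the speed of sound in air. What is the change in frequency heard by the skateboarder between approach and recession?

13.0 Hz

Approaching: f₁ = f · v/(v − v_s) = 78.9 × 330/303 ≈ 85.9 Hz.
Receding: f₂ = f · v/(v + v_s) = 78.9 × 330/357 ≈ 72.9 Hz.
Drop: f₁ − f₂ = 2f·v·v_s/(v² − v_s²) = 2 × 78.9 × 330 × 27/(330² − 27²) ≈ 13.0 Hz.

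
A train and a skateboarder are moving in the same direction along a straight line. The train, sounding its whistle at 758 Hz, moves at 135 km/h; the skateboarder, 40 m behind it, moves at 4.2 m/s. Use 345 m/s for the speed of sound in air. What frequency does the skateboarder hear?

135 km/h = 37.5 m/s.
The skateboarder is behind, so the train is moving away from it while the skateboarder is moving toward the train.
With source receding and observer approaching, f' = f · (v + v_o)/(v + v_s).
f' = 758 × (345 + 4.2)/(345 + 37.5) = 758 × 349.2/382.5 ≈ 692 Hz.

692 Hz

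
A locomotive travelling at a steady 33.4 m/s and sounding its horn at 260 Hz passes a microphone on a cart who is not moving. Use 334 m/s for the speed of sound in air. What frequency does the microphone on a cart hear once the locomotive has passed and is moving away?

236 Hz

Receding: f₂ = f · v/(v + v_s) = 260 × 334/367.4 ≈ 236 Hz.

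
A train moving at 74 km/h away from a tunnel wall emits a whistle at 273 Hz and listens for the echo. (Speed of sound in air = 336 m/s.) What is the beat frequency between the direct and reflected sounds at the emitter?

31.5 Hz

74 km/h = 20.56 m/s.
The tunnel wall receives the sound from a moving source: f₁ = f₀ · v/(v + v_e) = 273 × 336/356.56 ≈ 257.3 Hz.
On the return leg the train is a moving observer: f₂ = f₁ · (v − v_e)/v = 257.3 × 315.44/336 ≈ 241.5 Hz.
Equivalently f₂ = f₀ · (v − v_e)/(v + v_e).
Beat against the emitted tone: |f₂ − f₀| = 2v_e·f₀/(v + v_e) = 2 × 20.56 × 273/356.56 ≈ 31.5 Hz.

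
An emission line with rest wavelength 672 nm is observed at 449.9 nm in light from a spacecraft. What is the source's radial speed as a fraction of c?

0.381c

λ'/λ₀ = 0.6695 < 1 (blueshift), so the source is approaching.
λ'/λ₀ = √((1 − β)/(1 + β)) for an approaching source ⇒ β = (1 − r²)/(1 + r²) with r = λ'/λ₀.
β = (1 − 0.4482)/(1 + 0.4482) ≈ 0.381.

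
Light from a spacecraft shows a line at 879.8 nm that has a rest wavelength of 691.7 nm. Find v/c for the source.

0.236c

λ'/λ₀ = 1.2719 > 1 (redshift), so the source is receding.
λ'/λ₀ = √((1 + β)/(1 − β)) for a receding source ⇒ β = (r² − 1)/(r² + 1) with r = λ'/λ₀.
β = (1.6178 − 1)/(1.6178 + 1) ≈ 0.236.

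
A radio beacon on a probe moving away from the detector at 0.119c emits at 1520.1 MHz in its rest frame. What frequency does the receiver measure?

1348.8 MHz

Relativistic Doppler for frequency: f' = f₀ · √((1 − β)/(1 + β)).
f' = 1520.1 × √(0.8810/1.1190) = 1520.1 × 0.88730 ≈ 1348.8 MHz.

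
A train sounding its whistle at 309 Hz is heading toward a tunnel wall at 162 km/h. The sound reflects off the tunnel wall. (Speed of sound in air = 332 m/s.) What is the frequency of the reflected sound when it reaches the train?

406 Hz

162 km/h = 45 m/s.
The tunnel wall receives the sound from a moving source: f₁ = f₀ · v/(v − v_e) = 309 × 332/287 ≈ 357 Hz.
On the return leg the train is a moving observer: f₂ = f₁ · (v + v_e)/v = 357 × 377/332 ≈ 406 Hz.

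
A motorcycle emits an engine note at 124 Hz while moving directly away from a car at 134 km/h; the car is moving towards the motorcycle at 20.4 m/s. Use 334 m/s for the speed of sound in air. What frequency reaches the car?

118 Hz

134 km/h = 37.22 m/s.
General Doppler shift: f' = f · (v + v_o)/(v + v_s).
f' = 124 × (334 + 20.4)/(334 + 37.22) = 124 × 354.4/371.22 ≈ 118 Hz.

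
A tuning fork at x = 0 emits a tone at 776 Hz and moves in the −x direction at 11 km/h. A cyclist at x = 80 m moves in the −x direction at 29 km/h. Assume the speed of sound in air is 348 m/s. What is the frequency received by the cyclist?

11 km/h = 3.056 m/s; 29 km/h = 8.056 m/s.
The observer lies on the +x side, so the source is heading away from the observer and the observer is heading toward the source.
Both move, so f' = f · (v + v_o)/(v + v_s).
f' = 776 × (348 + 8.056)/(348 + 3.056) = 776 × 356.06/351.06 ≈ 787 Hz.

787 Hz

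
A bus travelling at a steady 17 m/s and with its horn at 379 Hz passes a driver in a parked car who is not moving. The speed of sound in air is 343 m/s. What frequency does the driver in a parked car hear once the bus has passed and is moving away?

361 Hz

Receding: f₂ = f · v/(v + v_s) = 379 × 343/360 ≈ 361 Hz.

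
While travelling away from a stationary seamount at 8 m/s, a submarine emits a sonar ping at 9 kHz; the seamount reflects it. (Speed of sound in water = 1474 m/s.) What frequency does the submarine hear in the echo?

8.90 kHz

The seamount receives the sound from a moving source: f₁ = f₀ · v/(v + v_e) = 9 × 1474/1482 ≈ 8.95 kHz.
On the return leg the submarine is a moving observer: f₂ = f₁ · (v − v_e)/v = 8.95 × 1466/1474 ≈ 8.90 kHz.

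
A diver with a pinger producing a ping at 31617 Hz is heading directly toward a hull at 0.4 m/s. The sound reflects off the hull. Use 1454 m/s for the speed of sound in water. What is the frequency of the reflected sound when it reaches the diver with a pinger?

The hull receives the sound from a moving source: f₁ = f₀ · v/(v − v_e) = 31617 × 1454/1453.6 ≈ 31626 Hz.
On the return leg the diver with a pinger is a moving observer: f₂ = f₁ · (v + v_e)/v = 31626 × 1454.4/1454 ≈ 31634 Hz.
Equivalently f₂ = f₀ · (v + v_e)/(v − v_e).

31634 Hz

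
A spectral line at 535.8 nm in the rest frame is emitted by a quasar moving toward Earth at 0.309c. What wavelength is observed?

389.3 nm

Relativistic Doppler for wavelength: λ' = λ₀ · √((1 − β)/(1 + β)).
λ' = 535.8 × √(0.6910/1.3090) = 535.8 × 0.72656 ≈ 389.3 nm.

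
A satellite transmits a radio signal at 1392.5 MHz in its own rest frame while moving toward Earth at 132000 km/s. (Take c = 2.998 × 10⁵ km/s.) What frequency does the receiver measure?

2233.8 MHz

β = v/c = 132000/299800 = 0.4403.
Relativistic Doppler for frequency: f' = f₀ · √((1 + β)/(1 − β)).
f' = 1392.5 × √(1.4403/0.5597) = 1392.5 × 1.60415 ≈ 2233.8 MHz.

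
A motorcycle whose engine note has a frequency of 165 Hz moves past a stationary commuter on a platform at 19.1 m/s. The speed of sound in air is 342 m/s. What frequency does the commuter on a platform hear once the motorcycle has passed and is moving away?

Receding: f₂ = f · v/(v + v_s) = 165 × 342/361.1 ≈ 156 Hz.

156 Hz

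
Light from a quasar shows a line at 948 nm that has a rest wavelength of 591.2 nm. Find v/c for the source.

λ'/λ₀ = 1.6035 > 1 (redshift), so the source is receding.
λ'/λ₀ = √((1 + β)/(1 − β)) for a receding source ⇒ β = (r² − 1)/(r² + 1) with r = λ'/λ₀.
β = (2.5713 − 1)/(2.5713 + 1) ≈ 0.440.

0.440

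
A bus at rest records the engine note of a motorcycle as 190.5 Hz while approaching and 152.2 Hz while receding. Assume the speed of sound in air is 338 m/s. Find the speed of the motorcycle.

38 m/s

f₁/f₂ = (v + v_s)/(v − v_s), so v_s = v · (f₁ − f₂)/(f₁ + f₂).
v_s = 338 × (190.5 − 152.2)/(190.5 + 152.2) = 338 × 38.3/342.7 ≈ 38 m/s.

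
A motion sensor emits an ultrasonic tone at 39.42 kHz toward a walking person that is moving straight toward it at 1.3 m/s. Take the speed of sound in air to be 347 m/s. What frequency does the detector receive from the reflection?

39.7 kHz

At the walking person (a moving observer), f₁ = f₀ · (v + u)/v = 39.42 × 348.3/347 ≈ 39.6 kHz.
On reflection it acts as a source moving toward the stationary detector: f₂ = f₁ · v/(v − u) = 39.6 × 347/345.7 ≈ 39.7 kHz.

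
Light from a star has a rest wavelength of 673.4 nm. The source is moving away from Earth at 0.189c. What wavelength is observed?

Relativistic Doppler for wavelength: λ' = λ₀ · √((1 + β)/(1 − β)).
λ' = 673.4 × √(1.1890/0.8110) = 673.4 × 1.21082 ≈ 815.4 nm.

815.4 nm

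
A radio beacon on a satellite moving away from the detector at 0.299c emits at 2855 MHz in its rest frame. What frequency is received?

2097.3 MHz

Relativistic Doppler for frequency: f' = f₀ · √((1 − β)/(1 + β)).
f' = 2855 × √(0.7010/1.2990) = 2855 × 0.73461 ≈ 2097.3 MHz.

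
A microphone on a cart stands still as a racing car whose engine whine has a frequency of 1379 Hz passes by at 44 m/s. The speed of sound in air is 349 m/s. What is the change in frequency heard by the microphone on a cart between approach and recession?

Approaching: f₁ = f · v/(v − v_s) = 1379 × 349/305 ≈ 1578 Hz.
Receding: f₂ = f · v/(v + v_s) = 1379 × 349/393 ≈ 1225 Hz.
Drop: f₁ − f₂ = 2f·v·v_s/(v² − v_s²) = 2 × 1379 × 349 × 44/(349² − 44²) ≈ 353 Hz.

353 Hz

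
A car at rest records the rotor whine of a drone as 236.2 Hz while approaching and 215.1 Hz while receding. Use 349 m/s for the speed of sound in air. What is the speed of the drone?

f₁/f₂ = (v + v_s)/(v − v_s), so v_s = v · (f₁ − f₂)/(f₁ + f₂).
v_s = 349 × (236.2 − 215.1)/(236.2 + 215.1) = 349 × 21.1/451.3 ≈ 16.3 m/s.

16.3 m/s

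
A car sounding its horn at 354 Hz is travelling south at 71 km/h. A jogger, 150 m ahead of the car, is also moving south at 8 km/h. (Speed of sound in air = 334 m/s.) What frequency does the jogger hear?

71 km/h = 19.72 m/s; 8 km/h = 2.222 m/s.
The jogger is ahead, so the car is moving toward it while the jogger is moving away from the car.
Both move, so f' = f · (v − v_o)/(v − v_s).
f' = 354 × (334 − 2.222)/(334 − 19.72) = 354 × 331.78/314.28 ≈ 374 Hz.

374 Hz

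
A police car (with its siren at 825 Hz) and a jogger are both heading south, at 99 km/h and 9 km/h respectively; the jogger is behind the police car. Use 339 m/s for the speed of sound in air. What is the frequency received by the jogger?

769 Hz

99 km/h = 27.5 m/s; 9 km/h = 2.5 m/s.
The jogger is behind, so the police car is moving away from it while the jogger is moving toward the police car.
With source receding and observer approaching, f' = f · (v + v_o)/(v + v_s).
f' = 825 × (339 + 2.5)/(339 + 27.5) = 825 × 341.5/366.5 ≈ 769 Hz.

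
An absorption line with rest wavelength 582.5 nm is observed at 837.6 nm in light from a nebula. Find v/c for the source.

0.348c

λ'/λ₀ = 1.4379 > 1 (redshift), so the source is receding.
λ'/λ₀ = √((1 + β)/(1 − β)) for a receding source ⇒ β = (r² − 1)/(r² + 1) with r = λ'/λ₀.
β = (2.0677 − 1)/(2.0677 + 1) ≈ 0.348.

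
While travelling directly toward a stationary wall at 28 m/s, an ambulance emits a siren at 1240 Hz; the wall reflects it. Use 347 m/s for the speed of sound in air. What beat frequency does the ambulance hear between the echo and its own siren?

The wall receives the sound from a moving source: f₁ = f₀ · v/(v − v_e) = 1240 × 347/319 ≈ 1349 Hz.
On the return leg the ambulance is a moving observer: f₂ = f₁ · (v + v_e)/v = 1349 × 375/347 ≈ 1458 Hz.
Beat against the emitted tone: |f₂ − f₀| = 2v_e·f₀/(v − v_e) = 2 × 28 × 1240/319 ≈ 218 Hz.

218 Hz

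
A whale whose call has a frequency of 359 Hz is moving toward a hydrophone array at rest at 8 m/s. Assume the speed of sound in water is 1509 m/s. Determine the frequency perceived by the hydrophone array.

With the source moving toward a stationary observer, f' = f · v/(v − v_s).
f' = 359 × 1509/(1509 − 8) = 359 × 1509/1501 ≈ 361 Hz.

361 Hz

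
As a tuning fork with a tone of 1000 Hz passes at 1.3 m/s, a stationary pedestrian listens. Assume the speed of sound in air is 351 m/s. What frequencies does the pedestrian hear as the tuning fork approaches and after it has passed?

Approaching: f₁ = f · v/(v − v_s) = 1000 × 351/349.7 ≈ 1004 Hz.
Receding: f₂ = f · v/(v + v_s) = 1000 × 351/352.3 ≈ 996 Hz.

1004 Hz approaching; 996 Hz receding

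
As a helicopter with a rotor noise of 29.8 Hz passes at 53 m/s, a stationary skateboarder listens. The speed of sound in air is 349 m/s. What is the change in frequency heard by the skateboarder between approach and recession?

9.26 Hz

Approaching: f₁ = f · v/(v − v_s) = 29.8 × 349/296 ≈ 35.14 Hz.
Receding: f₂ = f · v/(v + v_s) = 29.8 × 349/402 ≈ 25.87 Hz.
Drop: f₁ − f₂ = 2f·v·v_s/(v² − v_s²) = 2 × 29.8 × 349 × 53/(349² − 53²) ≈ 9.26 Hz.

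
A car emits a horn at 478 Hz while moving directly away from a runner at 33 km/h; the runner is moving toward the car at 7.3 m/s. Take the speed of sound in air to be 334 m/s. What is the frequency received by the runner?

475 Hz

33 km/h = 9.167 m/s.
General Doppler shift: f' = f · (v + v_o)/(v + v_s).
f' = 478 × (334 + 7.3)/(334 + 9.167) = 478 × 341.3/343.17 ≈ 475 Hz.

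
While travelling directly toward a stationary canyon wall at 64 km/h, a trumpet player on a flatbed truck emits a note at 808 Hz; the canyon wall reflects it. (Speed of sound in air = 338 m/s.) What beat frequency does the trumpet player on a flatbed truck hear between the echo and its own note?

90 Hz

64 km/h = 17.78 m/s.
The canyon wall receives the sound from a moving source: f₁ = f₀ · v/(v − v_e) = 808 × 338/320.22 ≈ 852.9 Hz.
On the return leg the trumpet player on a flatbed truck is a moving observer: f₂ = f₁ · (v + v_e)/v = 852.9 × 355.78/338 ≈ 897.7 Hz.
Beat against the emitted tone: |f₂ − f₀| = 2v_e·f₀/(v − v_e) = 2 × 17.78 × 808/320.22 ≈ 90 Hz.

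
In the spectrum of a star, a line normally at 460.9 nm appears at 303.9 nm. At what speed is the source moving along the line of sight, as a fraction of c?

0.394c

λ'/λ₀ = 0.6594 < 1 (blueshift), so the source is approaching.
λ'/λ₀ = √((1 − β)/(1 + β)) for an approaching source ⇒ β = (1 − r²)/(1 + r²) with r = λ'/λ₀.
β = (1 − 0.4348)/(1 + 0.4348) ≈ 0.394.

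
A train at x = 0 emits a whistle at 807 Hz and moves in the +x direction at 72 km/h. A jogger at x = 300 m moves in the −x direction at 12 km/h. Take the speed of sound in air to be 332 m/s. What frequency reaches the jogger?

867 Hz

72 km/h = 20 m/s; 12 km/h = 3.333 m/s.
The observer lies on the +x side, so the source is heading toward the observer and the observer is heading toward the source.
With source approaching and observer approaching, f' = f · (v + v_o)/(v − v_s).
f' = 807 × (332 + 3.333)/(332 − 20) = 807 × 335.33/312 ≈ 867 Hz.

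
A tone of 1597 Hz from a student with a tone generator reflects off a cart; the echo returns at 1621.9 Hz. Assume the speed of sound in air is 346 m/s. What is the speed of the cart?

2.68 m/s

Double Doppler shift off a moving reflector: f₂ = f₀ · (v + u)/(v − u) (u > 0 toward emitter).
Rearranging, u = v · (f₂ − f₀)/(f₂ + f₀) = 346 × 24.9/3218.9 ≈ 2.68 m/s.
So the cart is moving at 2.68 m/s toward the emitter.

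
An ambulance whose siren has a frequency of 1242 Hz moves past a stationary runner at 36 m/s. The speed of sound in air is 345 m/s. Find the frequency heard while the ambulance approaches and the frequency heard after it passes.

1387 Hz approaching; 1125 Hz receding

Approaching: f₁ = f · v/(v − v_s) = 1242 × 345/309 ≈ 1387 Hz.
Receding: f₂ = f · v/(v + v_s) = 1242 × 345/381 ≈ 1125 Hz.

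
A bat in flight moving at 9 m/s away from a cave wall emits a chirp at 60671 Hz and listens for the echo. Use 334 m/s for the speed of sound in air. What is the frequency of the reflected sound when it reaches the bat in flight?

The cave wall receives the sound from a moving source: f₁ = f₀ · v/(v + v_e) = 60671 × 334/343 ≈ 59079 Hz.
On the return leg the bat in flight is a moving observer: f₂ = f₁ · (v − v_e)/v = 59079 × 325/334 ≈ 57487 Hz.
Equivalently f₂ = f₀ · (v − v_e)/(v + v_e).

57487 Hz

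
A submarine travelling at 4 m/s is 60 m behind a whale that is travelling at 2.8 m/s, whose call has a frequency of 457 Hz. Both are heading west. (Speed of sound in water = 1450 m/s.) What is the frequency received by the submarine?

The submarine is behind, so the whale is moving away from it while the submarine is moving toward the whale.
General Doppler shift: f' = f · (v + v_o)/(v + v_s).
f' = 457 × (1450 + 4)/(1450 + 2.8) = 457 × 1454/1452.8 ≈ 457 Hz.

457 Hz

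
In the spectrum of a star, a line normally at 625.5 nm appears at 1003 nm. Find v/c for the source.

λ'/λ₀ = 1.6035 > 1 (redshift), so the source is receding.
λ'/λ₀ = √((1 + β)/(1 − β)) for a receding source ⇒ β = (r² − 1)/(r² + 1) with r = λ'/λ₀.
β = (2.5713 − 1)/(2.5713 + 1) ≈ 0.440.

0.440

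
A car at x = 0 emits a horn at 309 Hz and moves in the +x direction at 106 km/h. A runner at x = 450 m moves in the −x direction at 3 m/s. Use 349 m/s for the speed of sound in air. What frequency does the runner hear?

340 Hz

106 km/h = 29.44 m/s.
The observer lies on the +x side, so the source is heading toward the observer and the observer is heading toward the source.
With source approaching and observer approaching, f' = f · (v + v_o)/(v − v_s).
f' = 309 × (349 + 3)/(349 − 29.44) = 309 × 352/319.56 ≈ 340 Hz.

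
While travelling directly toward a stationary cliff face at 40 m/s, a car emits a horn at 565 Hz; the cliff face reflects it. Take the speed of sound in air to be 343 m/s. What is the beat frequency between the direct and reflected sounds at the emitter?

The cliff face receives the sound from a moving source: f₁ = f₀ · v/(v − v_e) = 565 × 343/303 ≈ 639.6 Hz.
On the return leg the car is a moving observer: f₂ = f₁ · (v + v_e)/v = 639.6 × 383/343 ≈ 714.2 Hz.
Beat against the emitted tone: |f₂ − f₀| = 2v_e·f₀/(v − v_e) = 2 × 40 × 565/303 ≈ 149 Hz.

149 Hz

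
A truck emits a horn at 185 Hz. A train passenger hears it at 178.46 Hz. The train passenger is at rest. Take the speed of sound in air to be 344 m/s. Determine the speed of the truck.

f' < f, so the truck is receding.
f' = f · v/(v + v_s) ⇒ v_s = v · |1 − f/f'|.
v_s = 344 × |1 − 185/178.46| = 344 × 0.03665 ≈ 12.6 m/s.

12.6 m/s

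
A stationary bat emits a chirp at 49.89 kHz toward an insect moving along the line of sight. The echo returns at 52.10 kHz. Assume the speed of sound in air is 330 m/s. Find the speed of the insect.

7.2 m/s

Double Doppler shift off a moving reflector: f₂ = f₀ · (v + u)/(v − u) (u > 0 toward emitter).
Rearranging, u = v · (f₂ − f₀)/(f₂ + f₀) = 330 × 2.21/101.99 ≈ 7.2 m/s.
So the insect is moving at 7.2 m/s toward the emitter.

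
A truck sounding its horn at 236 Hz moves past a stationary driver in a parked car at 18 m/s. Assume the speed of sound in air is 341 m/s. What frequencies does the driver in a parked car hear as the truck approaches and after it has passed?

Approaching: f₁ = f · v/(v − v_s) = 236 × 341/323 ≈ 249 Hz.
Receding: f₂ = f · v/(v + v_s) = 236 × 341/359 ≈ 224 Hz.

249 Hz approaching; 224 Hz receding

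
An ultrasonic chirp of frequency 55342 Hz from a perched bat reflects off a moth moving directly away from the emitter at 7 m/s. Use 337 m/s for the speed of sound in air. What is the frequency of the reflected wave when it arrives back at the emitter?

At the moth (a moving observer), f₁ = f₀ · (v − u)/v = 55342 × 330/337 ≈ 54192 Hz.
The reflection then acts as a moving source: f₂ = f₁ · v/(v + u) ≈ 53090 Hz.

53090 Hz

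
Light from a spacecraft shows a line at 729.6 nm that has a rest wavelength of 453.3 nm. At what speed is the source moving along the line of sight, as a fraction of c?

λ'/λ₀ = 1.6095 > 1 (redshift), so the source is receding.
λ'/λ₀ = √((1 + β)/(1 − β)) for a receding source ⇒ β = (r² − 1)/(r² + 1) with r = λ'/λ₀.
β = (2.5906 − 1)/(2.5906 + 1) ≈ 0.443.

0.443c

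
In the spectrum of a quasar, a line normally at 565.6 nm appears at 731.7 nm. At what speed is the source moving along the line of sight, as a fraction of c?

λ'/λ₀ = 1.2937 > 1 (redshift), so the source is receding.
λ'/λ₀ = √((1 + β)/(1 − β)) for a receding source ⇒ β = (r² − 1)/(r² + 1) with r = λ'/λ₀.
β = (1.6736 − 1)/(1.6736 + 1) ≈ 0.252.

0.252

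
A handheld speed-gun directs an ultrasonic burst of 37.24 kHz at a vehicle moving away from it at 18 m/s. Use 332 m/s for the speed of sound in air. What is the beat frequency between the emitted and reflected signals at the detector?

The vehicle first receives the wave as a moving observer: f₁ = f₀ · (v − u)/v = 37.24 × (332 − 18)/332 ≈ 35.22 kHz.
On reflection it acts as a source moving away from the stationary detector: f₂ = f₁ · v/(v + u) = 35.22 × 332/350 ≈ 33.41 kHz.
Equivalently f₂ = f₀ · (v − u)/(v + u).
Beat frequency (with f₀ = 37240 Hz): |f₂ − f₀| = 2u·f₀/(v + u) = 2 × 18 × 37240/350 ≈ 3830 Hz.

3830 Hz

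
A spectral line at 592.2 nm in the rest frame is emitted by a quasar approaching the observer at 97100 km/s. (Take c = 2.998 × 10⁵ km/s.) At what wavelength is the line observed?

β = v/c = 97100/299800 = 0.3239.
Relativistic Doppler for wavelength: λ' = λ₀ · √((1 − β)/(1 + β)).
λ' = 592.2 × √(0.6761/1.3239) = 592.2 × 0.71464 ≈ 423.2 nm.

423.2 nm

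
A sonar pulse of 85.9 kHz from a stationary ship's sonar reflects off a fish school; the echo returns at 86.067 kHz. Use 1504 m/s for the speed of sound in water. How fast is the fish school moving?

1.46 m/s

Double Doppler shift off a moving reflector: f₂ = f₀ · (v + u)/(v − u) (u > 0 toward emitter).
Rearranging, u = v · (f₂ − f₀)/(f₂ + f₀) = 1504 × 0.167/171.967 ≈ 1.46 m/s.
So the fish school is moving at 1.46 m/s toward the emitter.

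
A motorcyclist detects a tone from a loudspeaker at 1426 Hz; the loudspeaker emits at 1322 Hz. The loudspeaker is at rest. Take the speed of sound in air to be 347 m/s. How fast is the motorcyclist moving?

27 m/s

f' > f, so the motorcyclist is approaching.
f' = f · (v + v_o)/v ⇒ v_o = v · |f'/f − 1|.
v_o = 347 × |1426/1322 − 1| = 347 × 0.07867 ≈ 27 m/s.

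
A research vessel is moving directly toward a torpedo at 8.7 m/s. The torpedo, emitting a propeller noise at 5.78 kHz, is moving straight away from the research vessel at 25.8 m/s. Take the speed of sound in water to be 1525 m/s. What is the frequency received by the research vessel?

5.72 kHz

General Doppler shift: f' = f · (v + v_o)/(v + v_s).
f' = 5.78 × (1525 + 8.7)/(1525 + 25.8) = 5.78 × 1533.7/1550.8 ≈ 5.72 kHz.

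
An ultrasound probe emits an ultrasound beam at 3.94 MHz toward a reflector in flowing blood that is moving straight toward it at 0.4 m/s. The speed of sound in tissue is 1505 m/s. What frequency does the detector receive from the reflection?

3.942 MHz

The reflector in flowing blood first receives the wave as a moving observer: f₁ = f₀ · (v + u)/v = 3.94 × (1505 + 0.4)/1505 ≈ 3.941 MHz.
The reflection then acts as a moving source: f₂ = f₁ · v/(v − u) ≈ 3.942 MHz.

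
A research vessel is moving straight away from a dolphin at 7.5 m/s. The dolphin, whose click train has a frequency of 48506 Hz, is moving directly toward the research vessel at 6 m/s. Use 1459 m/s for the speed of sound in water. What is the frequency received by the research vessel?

With source approaching and observer receding, f' = f · (v − v_o)/(v − v_s).
f' = 48506 × (1459 − 7.5)/(1459 − 6) = 48506 × 1451.5/1453 ≈ 48456 Hz.

48456 Hz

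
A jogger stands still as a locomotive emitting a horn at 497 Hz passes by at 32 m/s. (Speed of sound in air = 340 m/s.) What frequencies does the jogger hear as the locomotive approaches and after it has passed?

549 Hz approaching; 454 Hz receding

Approaching: f₁ = f · v/(v − v_s) = 497 × 340/308 ≈ 549 Hz.
Receding: f₂ = f · v/(v + v_s) = 497 × 340/372 ≈ 454 Hz.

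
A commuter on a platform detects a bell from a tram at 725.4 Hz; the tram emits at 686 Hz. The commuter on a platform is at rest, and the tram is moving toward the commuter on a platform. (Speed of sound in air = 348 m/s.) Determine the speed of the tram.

f' = f · v/(v − v_s) ⇒ v_s = v · |1 − f/f'|.
v_s = 348 × |1 − 686/725.4| = 348 × 0.05431 ≈ 18.9 m/s.

18.9 m/s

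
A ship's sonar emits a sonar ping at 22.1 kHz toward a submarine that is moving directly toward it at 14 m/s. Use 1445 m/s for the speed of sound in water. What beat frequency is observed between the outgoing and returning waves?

The submarine first receives the wave as a moving observer: f₁ = f₀ · (v + u)/v = 22.1 × (1445 + 14)/1445 ≈ 22.314 kHz.
The reflection then acts as a moving source: f₂ = f₁ · v/(v − u) ≈ 22.532 kHz.
Equivalently f₂ = f₀ · (v + u)/(v − u).
Beat frequency (with f₀ = 22100 Hz): |f₂ − f₀| = 2u·f₀/(v − u) = 2 × 14 × 22100/1431 ≈ 432 Hz.

432 Hz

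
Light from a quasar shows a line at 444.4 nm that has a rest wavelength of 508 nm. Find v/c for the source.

0.133c

λ'/λ₀ = 0.8748 < 1 (blueshift), so the source is approaching.
λ'/λ₀ = √((1 − β)/(1 + β)) for an approaching source ⇒ β = (1 − r²)/(1 + r²) with r = λ'/λ₀.
β = (1 − 0.7653)/(1 + 0.7653) ≈ 0.133.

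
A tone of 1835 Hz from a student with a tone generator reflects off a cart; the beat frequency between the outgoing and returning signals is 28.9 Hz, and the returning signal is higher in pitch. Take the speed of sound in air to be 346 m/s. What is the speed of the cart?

2.70 m/s

Double Doppler shift off a moving reflector: f₂ = f₀ · (v + u)/(v − u) (u > 0 toward emitter).
Returning signal is higher, so f₂ = f₀ + Δf = 1835 + 28.9 = 1863.9 Hz.
Rearranging, u = v · (f₂ − f₀)/(f₂ + f₀) = 346 × 28.9/3698.9 ≈ 2.70 m/s.
So the cart is moving at 2.70 m/s toward the emitter.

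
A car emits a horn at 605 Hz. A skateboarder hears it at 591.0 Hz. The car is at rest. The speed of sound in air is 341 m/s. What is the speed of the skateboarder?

7.9 m/s

f' < f, so the skateboarder is receding.
f' = f · (v − v_o)/v ⇒ v_o = v · |f'/f − 1|.
v_o = 341 × |591.0/605 − 1| = 341 × 0.02314 ≈ 7.9 m/s.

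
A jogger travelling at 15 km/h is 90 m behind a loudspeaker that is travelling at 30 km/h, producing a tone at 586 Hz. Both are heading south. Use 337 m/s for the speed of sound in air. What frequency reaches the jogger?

30 km/h = 8.333 m/s; 15 km/h = 4.167 m/s.
The jogger is behind, so the loudspeaker is moving away from it while the jogger is moving toward the loudspeaker.
Both move, so f' = f · (v + v_o)/(v + v_s).
f' = 586 × (337 + 4.167)/(337 + 8.333) = 586 × 341.17/345.33 ≈ 579 Hz.

579 Hz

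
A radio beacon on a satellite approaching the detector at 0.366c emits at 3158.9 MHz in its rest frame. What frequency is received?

Relativistic Doppler for frequency: f' = f₀ · √((1 + β)/(1 − β)).
f' = 3158.9 × √(1.3660/0.6340) = 3158.9 × 1.46785 ≈ 4636.8 MHz.

4636.8 MHz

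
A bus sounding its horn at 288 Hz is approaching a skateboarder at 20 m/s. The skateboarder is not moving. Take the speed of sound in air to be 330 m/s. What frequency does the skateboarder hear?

With the source moving toward a stationary observer, f' = f · v/(v − v_s).
f' = 288 × 330/(330 − 20) = 288 × 330/310 ≈ 307 Hz.

307 Hz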